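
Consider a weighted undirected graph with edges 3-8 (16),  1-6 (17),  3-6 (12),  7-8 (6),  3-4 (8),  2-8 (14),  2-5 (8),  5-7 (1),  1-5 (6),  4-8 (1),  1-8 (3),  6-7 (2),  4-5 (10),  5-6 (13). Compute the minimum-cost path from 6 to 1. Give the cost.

9

Comparing a few candidate routes:
6 -> 1: 17
6 -> 7 -> 5 -> 4 -> 8 -> 1: 2 + 1 + 10 + 1 + 3 = 17
6 -> 5 -> 7 -> 8 -> 1: 13 + 1 + 6 + 3 = 23
6 -> 7 -> 5 -> 1: 2 + 1 + 6 = 9
6 -> 7 -> 8 -> 1: 2 + 6 + 3 = 11
6 -> 5 -> 1: 13 + 6 = 19
The minimum is 9.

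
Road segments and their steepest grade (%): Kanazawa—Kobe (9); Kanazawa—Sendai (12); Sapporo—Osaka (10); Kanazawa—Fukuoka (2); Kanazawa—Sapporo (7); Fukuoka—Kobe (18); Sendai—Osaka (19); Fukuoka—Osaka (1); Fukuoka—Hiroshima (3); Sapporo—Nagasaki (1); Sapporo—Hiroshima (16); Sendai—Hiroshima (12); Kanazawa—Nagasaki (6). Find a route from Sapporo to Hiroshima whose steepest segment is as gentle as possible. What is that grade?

Comparing a few candidate routes:
Sapporo → Kanazawa → Sendai → Hiroshima: max(7, 12, 12) = 12
Sapporo → Osaka → Fukuoka → Hiroshima: max(10, 1, 3) = 10
Sapporo → Nagasaki → Kanazawa → Fukuoka → Hiroshima: max(1, 6, 2, 3) = 6
Sapporo → Nagasaki → Kanazawa → Sendai → Hiroshima: max(1, 6, 12, 12) = 12
Sapporo → Osaka → Fukuoka → Kanazawa → Sendai → Hiroshima: max(10, 1, 2, 12, 12) = 12
Sapporo → Kanazawa → Fukuoka → Hiroshima: max(7, 2, 3) = 7
Best route has worst link 6%.

6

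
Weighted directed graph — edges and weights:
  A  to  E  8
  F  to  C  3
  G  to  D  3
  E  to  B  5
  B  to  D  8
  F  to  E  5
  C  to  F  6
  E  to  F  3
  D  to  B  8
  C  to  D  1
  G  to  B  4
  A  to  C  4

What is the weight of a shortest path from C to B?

9

Paths from C to B:
C → F → E → B: 6 + 5 + 5 = 16
C → D → B: 1 + 8 = 9
The minimum is 9.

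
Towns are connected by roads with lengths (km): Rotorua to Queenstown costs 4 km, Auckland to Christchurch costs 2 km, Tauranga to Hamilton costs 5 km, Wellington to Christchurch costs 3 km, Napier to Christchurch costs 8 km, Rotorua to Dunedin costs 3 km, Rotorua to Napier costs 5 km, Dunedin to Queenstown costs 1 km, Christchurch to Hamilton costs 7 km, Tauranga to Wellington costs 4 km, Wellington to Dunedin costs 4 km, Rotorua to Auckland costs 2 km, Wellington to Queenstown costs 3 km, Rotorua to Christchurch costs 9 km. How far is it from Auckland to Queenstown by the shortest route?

Checking several routes:
Auckland-Christchurch-Wellington-Queenstown: 2 + 3 + 3 = 8
Auckland-Christchurch-Wellington-Dunedin-Queenstown: 2 + 3 + 4 + 1 = 10
Auckland-Rotorua-Queenstown: 2 + 4 = 6
Auckland-Rotorua-Dunedin-Queenstown: 2 + 3 + 1 = 6
Shortest: 6 km.

6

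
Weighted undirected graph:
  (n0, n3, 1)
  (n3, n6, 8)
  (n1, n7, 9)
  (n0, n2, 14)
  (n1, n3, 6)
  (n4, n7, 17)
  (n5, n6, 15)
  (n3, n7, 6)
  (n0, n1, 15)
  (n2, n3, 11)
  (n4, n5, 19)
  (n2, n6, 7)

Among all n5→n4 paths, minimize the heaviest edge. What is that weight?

17

Checking several routes:
n5 -> n6 -> n3 -> n7 -> n4: max(15, 8, 6, 17) = 17
n5 -> n6 -> n3 -> n2 -> n0 -> n1 -> n7 -> n4: max(15, 8, 11, 14, 15, 9, 17) = 17
n5 -> n6 -> n3 -> n0 -> n1 -> n7 -> n4: max(15, 8, 1, 15, 9, 17) = 17
n5 -> n6 -> n3 -> n1 -> n7 -> n4: max(15, 8, 6, 9, 17) = 17
The minimum achievable maximum is 17.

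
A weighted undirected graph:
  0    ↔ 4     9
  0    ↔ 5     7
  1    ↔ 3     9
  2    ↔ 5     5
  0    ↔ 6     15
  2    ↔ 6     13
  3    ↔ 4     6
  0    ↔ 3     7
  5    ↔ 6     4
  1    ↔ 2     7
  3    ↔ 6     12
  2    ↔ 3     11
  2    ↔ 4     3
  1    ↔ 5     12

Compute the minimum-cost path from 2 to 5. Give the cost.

Comparing a few candidate routes:
2-1-5: 7 + 12 = 19
2-5: 5
2-6-5: 13 + 4 = 17
Best route has total 5.

5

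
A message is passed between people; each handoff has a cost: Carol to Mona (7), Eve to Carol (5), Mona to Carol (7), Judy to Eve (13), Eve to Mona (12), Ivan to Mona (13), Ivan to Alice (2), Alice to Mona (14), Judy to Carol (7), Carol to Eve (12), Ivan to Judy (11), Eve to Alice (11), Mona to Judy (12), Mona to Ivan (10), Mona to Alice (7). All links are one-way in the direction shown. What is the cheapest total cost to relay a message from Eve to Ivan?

Routes from Eve to Ivan:
Eve -> Alice -> Mona -> Ivan: 11 + 14 + 10 = 35
Eve -> Mona -> Ivan: 12 + 10 = 22
Eve -> Carol -> Mona -> Ivan: 5 + 7 + 10 = 22
Best route has total 22.

22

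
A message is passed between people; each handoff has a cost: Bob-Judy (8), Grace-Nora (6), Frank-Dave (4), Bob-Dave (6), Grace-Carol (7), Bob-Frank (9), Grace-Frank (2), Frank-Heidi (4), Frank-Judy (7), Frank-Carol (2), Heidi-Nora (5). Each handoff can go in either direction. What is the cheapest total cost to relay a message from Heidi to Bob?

13

Some routes from Heidi to Bob:
Heidi-Frank-Judy-Bob: 4 + 7 + 8 = 19
Heidi-Frank-Bob: 4 + 9 = 13
Heidi-Frank-Dave-Bob: 4 + 4 + 6 = 14
Best route has total 13.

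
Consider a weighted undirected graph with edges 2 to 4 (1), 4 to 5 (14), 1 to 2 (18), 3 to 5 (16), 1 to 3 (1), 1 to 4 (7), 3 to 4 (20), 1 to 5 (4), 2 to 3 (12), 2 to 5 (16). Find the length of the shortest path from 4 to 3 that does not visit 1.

13

Paths from 4 to 3 avoiding 1:
4→2→5→3: 1 + 16 + 16 = 33
4→5→3: 14 + 16 = 30
4→3: 20
4→5→2→3: 14 + 16 + 12 = 42
4→2→3: 1 + 12 = 13
Shortest: 13.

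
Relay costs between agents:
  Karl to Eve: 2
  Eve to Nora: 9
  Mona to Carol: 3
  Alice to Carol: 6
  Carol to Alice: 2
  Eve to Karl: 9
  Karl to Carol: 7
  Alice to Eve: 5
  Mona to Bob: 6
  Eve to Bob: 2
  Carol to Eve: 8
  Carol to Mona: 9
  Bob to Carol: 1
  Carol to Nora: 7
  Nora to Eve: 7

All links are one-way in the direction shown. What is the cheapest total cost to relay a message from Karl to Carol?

5

Paths from Karl to Carol:
Karl-Eve-Bob-Carol: 2 + 2 + 1 = 5
Karl-Carol: 7
Shortest: 5.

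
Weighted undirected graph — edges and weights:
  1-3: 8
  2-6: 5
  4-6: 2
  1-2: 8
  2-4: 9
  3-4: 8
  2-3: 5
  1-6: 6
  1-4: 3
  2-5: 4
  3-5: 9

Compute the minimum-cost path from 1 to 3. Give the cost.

8

Some routes from 1 to 3:
1 -> 6 -> 2 -> 3: 6 + 5 + 5 = 16
1 -> 4 -> 3: 3 + 8 = 11
1 -> 6 -> 4 -> 3: 6 + 2 + 8 = 16
1 -> 3: 8
1 -> 2 -> 3: 8 + 5 = 13
1 -> 4 -> 6 -> 2 -> 3: 3 + 2 + 5 + 5 = 15
The minimum is 8.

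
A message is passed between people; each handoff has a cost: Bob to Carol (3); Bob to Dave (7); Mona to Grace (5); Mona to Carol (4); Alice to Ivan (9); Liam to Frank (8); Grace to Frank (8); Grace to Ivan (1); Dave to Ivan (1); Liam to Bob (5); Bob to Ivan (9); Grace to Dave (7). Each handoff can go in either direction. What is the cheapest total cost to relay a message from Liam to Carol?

8

Comparing a few candidate routes:
Liam→Frank→Grace→Mona→Carol: 8 + 8 + 5 + 4 = 25
Liam→Bob→Ivan→Grace→Mona→Carol: 5 + 9 + 1 + 5 + 4 = 24
Liam→Bob→Carol: 5 + 3 = 8
Liam→Bob→Dave→Ivan→Grace→Mona→Carol: 5 + 7 + 1 + 1 + 5 + 4 = 23
The minimum is 8.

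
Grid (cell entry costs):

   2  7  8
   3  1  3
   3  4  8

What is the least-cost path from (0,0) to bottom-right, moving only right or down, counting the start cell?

17

Cheapest: r0c0 → r1c0 → r1c1 → r1c2 → r2c2
  2 + 3 + 1 + 3 + 8 = 17
For comparison, the top-then-right route costs 28.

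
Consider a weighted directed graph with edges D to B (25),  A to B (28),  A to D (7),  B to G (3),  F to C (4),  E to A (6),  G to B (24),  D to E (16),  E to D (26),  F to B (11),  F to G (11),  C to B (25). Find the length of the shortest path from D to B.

25

Candidate routes:
D - B: 25
D - E - A - B: 16 + 6 + 28 = 50
The minimum is 25.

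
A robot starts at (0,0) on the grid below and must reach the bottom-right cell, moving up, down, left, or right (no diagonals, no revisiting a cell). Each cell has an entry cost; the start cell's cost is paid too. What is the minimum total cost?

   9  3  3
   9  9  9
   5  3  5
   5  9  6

35

Path r0c0 -> r0c1 -> r0c2 -> r1c2 -> r2c2 -> r3c2: 9 + 3 + 3 + 9 + 5 + 6 = 35.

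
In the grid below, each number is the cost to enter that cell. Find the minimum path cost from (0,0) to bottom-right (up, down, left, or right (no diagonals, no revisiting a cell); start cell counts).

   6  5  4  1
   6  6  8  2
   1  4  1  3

Path r0c0 → r0c1 → r0c2 → r0c3 → r1c3 → r2c3: 6 + 5 + 4 + 1 + 2 + 3 = 21.

21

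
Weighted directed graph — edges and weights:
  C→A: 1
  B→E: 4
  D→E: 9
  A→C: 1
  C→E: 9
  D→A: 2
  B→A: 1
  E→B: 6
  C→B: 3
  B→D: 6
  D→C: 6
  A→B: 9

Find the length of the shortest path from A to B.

4

Candidate routes:
A - B: 9
A - C - B: 1 + 3 = 4
A - C - E - B: 1 + 9 + 6 = 16
The minimum is 4.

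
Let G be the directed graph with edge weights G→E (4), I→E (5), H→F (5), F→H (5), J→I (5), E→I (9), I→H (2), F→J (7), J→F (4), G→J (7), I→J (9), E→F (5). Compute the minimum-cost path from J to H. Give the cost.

Paths from J to H:
J → I → E → F → H: 5 + 5 + 5 + 5 = 20
J → I → H: 5 + 2 = 7
J → F → H: 4 + 5 = 9
Shortest: 7.

7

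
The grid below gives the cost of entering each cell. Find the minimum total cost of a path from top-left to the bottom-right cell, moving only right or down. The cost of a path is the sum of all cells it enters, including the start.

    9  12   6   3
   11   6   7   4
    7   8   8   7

41

Cheapest: [0,0]→[0,1]→[0,2]→[0,3]→[1,3]→[2,3]
  9 + 12 + 6 + 3 + 4 + 7 = 41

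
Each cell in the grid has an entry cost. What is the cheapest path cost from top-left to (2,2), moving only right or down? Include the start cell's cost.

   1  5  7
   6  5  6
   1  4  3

Path [0,0] → [1,0] → [2,0] → [2,1] → [2,2]: 1 + 6 + 1 + 4 + 3 = 15.

15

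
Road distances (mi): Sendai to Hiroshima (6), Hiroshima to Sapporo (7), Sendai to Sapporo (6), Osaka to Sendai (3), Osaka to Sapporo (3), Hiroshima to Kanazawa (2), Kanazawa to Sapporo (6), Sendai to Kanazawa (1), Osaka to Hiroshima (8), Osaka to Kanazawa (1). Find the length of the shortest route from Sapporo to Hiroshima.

6

Comparing a few candidate routes:
Sapporo-Osaka-Kanazawa-Hiroshima: 3 + 1 + 2 = 6
Sapporo-Sendai-Kanazawa-Hiroshima: 6 + 1 + 2 = 9
Sapporo-Hiroshima: 7
Sapporo-Kanazawa-Hiroshima: 6 + 2 = 8
Best route has total 6 mi.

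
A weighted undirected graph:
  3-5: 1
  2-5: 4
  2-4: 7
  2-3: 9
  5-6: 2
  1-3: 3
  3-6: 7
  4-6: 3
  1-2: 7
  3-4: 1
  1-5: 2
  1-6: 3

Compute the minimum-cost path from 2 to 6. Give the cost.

A few of the 2→6 routes:
2 -> 5 -> 3 -> 4 -> 6: 4 + 1 + 1 + 3 = 9
2 -> 4 -> 6: 7 + 3 = 10
2 -> 5 -> 1 -> 6: 4 + 2 + 3 = 9
2 -> 1 -> 6: 7 + 3 = 10
2 -> 5 -> 6: 4 + 2 = 6
The minimum is 6.

6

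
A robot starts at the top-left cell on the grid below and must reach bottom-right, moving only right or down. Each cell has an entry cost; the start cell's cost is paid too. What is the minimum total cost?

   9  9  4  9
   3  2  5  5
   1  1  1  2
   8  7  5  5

22

One optimal route is (0,0) → (1,0) → (2,0) → (2,1) → (2,2) → (2,3) → (3,3).
Its cost is 9 + 3 + 1 + 1 + 1 + 2 + 5 = 22.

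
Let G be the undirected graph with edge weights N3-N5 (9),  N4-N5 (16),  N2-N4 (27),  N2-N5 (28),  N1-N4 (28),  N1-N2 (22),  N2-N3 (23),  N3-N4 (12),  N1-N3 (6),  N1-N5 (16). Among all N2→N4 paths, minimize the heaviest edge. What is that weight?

22

A few of the N2→N4 routes:
N2 -> N1 -> N5 -> N4: max(22, 16, 16) = 22
N2 -> N1 -> N3 -> N5 -> N4: max(22, 6, 9, 16) = 22
N2 -> N1 -> N3 -> N4: max(22, 6, 12) = 22
N2 -> N3 -> N4: max(23, 12) = 23
N2 -> N3 -> N1 -> N5 -> N4: max(23, 6, 16, 16) = 23
N2 -> N1 -> N5 -> N3 -> N4: max(22, 16, 9, 12) = 22
The minimum achievable maximum is 22.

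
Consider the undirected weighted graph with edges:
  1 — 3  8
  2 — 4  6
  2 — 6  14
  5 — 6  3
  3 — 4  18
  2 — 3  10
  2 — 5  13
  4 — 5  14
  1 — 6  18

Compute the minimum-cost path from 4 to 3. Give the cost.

16

Checking several routes:
4→5→2→3: 14 + 13 + 10 = 37
4→5→6→2→3: 14 + 3 + 14 + 10 = 41
4→5→6→1→3: 14 + 3 + 18 + 8 = 43
4→2→3: 6 + 10 = 16
4→3: 18
Best route has total 16.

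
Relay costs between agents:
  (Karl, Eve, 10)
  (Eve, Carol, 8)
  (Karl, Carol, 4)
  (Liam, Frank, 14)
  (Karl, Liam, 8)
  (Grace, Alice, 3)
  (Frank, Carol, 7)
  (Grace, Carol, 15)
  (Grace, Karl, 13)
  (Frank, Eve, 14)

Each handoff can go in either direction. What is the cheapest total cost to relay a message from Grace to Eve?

Some routes from Grace to Eve:
Grace-Carol-Eve: 15 + 8 = 23
Grace-Karl-Carol-Eve: 13 + 4 + 8 = 25
Grace-Karl-Eve: 13 + 10 = 23
Grace-Carol-Karl-Eve: 15 + 4 + 10 = 29
The minimum is 23.

23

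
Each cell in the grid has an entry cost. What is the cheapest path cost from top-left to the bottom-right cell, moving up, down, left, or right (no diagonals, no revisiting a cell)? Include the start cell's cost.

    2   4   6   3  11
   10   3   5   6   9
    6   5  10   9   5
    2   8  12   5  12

Path [0,0] [0,1] [1,1] [1,2] [1,3] [1,4] [2,4] [3,4]: 2 + 4 + 3 + 5 + 6 + 9 + 5 + 12 = 46.

46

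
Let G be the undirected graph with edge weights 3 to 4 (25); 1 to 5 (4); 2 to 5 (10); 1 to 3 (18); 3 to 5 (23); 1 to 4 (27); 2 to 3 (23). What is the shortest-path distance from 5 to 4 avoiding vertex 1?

Routes from 5 to 4 avoiding 1:
5 → 2 → 3 → 4: 10 + 23 + 25 = 58
5 → 3 → 4: 23 + 25 = 48
Shortest: 48.

48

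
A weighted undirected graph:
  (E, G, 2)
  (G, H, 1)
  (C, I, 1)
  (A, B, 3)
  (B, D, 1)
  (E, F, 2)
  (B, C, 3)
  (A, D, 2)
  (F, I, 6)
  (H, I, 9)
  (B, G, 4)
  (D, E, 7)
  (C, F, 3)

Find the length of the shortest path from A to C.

Some routes from A to C:
A→D→B→G→E→F→C: 2 + 1 + 4 + 2 + 2 + 3 = 14
A→D→B→C: 2 + 1 + 3 = 6
A→D→E→F→C: 2 + 7 + 2 + 3 = 14
A→B→G→E→F→C: 3 + 4 + 2 + 2 + 3 = 14
A→B→C: 3 + 3 = 6
Shortest: 6.

6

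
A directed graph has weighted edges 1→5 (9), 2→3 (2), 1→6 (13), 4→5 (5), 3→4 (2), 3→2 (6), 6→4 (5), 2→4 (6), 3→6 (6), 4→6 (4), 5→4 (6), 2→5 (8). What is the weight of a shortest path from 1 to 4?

15

Routes from 1 to 4:
1→6→4: 13 + 5 = 18
1→5→4: 9 + 6 = 15
Shortest: 15.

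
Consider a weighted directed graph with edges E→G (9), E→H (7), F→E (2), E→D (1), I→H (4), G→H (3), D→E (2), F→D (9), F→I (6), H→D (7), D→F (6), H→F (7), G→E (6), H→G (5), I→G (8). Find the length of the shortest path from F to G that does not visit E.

Paths from F to G avoiding E:
F-I-G: 6 + 8 = 14
F-I-H-G: 6 + 4 + 5 = 15
Best route has total 14.

14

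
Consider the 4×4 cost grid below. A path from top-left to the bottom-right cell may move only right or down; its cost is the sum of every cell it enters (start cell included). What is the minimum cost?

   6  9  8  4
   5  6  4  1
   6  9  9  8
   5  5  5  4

34

One optimal route is r0c0 → r1c0 → r1c1 → r1c2 → r1c3 → r2c3 → r3c3.
Its cost is 6 + 5 + 6 + 4 + 1 + 8 + 4 = 34.
For comparison, the top-then-right route costs 40.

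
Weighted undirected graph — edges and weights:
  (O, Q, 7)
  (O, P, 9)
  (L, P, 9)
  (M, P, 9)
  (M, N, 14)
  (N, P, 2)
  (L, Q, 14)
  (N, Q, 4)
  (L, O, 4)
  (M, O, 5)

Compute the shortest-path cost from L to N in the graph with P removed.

Routes from L to N avoiding P:
L→O→Q→N: 4 + 7 + 4 = 15
L→Q→N: 14 + 4 = 18
L→O→M→N: 4 + 5 + 14 = 23
L→Q→O→M→N: 14 + 7 + 5 + 14 = 40
The minimum is 15.

15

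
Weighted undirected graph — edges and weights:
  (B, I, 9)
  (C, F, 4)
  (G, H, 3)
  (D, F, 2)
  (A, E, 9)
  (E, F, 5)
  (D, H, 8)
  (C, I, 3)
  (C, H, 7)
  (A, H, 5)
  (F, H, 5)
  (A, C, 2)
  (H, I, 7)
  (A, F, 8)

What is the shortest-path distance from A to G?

8

Checking several routes:
A - C - H - G: 2 + 7 + 3 = 12
A - C - F - D - H - G: 2 + 4 + 2 + 8 + 3 = 19
A - H - G: 5 + 3 = 8
A - C - I - H - G: 2 + 3 + 7 + 3 = 15
A - C - F - H - G: 2 + 4 + 5 + 3 = 14
A - F - H - G: 8 + 5 + 3 = 16
Best route has total 8.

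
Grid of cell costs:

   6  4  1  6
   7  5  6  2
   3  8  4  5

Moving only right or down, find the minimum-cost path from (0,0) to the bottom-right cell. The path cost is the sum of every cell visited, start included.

24

Take (0,0)→(0,1)→(0,2)→(0,3)→(1,3)→(2,3) for a total of 6 + 4 + 1 + 6 + 2 + 5 = 24.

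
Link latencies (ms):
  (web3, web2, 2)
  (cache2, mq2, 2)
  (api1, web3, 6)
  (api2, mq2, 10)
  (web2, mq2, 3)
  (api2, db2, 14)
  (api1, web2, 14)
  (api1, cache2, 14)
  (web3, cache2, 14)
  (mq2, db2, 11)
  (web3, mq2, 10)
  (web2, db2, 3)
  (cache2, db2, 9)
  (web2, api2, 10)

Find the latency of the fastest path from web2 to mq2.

Comparing a few candidate routes:
web2→db2→mq2: 3 + 11 = 14
web2→db2→cache2→mq2: 3 + 9 + 2 = 14
web2→mq2: 3
web2→web3→mq2: 2 + 10 = 12
The minimum is 3 ms.

3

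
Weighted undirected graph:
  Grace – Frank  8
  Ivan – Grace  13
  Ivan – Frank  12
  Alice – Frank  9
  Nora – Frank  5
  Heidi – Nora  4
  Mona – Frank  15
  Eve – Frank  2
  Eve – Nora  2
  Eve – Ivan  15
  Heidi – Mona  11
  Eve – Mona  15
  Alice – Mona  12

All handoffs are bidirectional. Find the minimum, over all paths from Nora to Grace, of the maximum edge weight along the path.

Some routes from Nora to Grace:
Nora -> Eve -> Frank -> Grace: max(2, 2, 8) = 8
Nora -> Heidi -> Mona -> Alice -> Frank -> Grace: max(4, 11, 12, 9, 8) = 12
Nora -> Frank -> Grace: max(5, 8) = 8
Nora -> Eve -> Frank -> Ivan -> Grace: max(2, 2, 12, 13) = 13
Best route has worst link 8.

8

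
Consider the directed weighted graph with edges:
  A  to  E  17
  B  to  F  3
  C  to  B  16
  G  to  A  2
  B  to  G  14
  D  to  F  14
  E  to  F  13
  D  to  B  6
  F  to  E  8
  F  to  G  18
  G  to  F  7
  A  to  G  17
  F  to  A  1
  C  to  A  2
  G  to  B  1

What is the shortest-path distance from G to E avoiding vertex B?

15

Routes from G to E avoiding B:
G -> F -> E: 7 + 8 = 15
G -> F -> A -> E: 7 + 1 + 17 = 25
G -> A -> E: 2 + 17 = 19
Best route has total 15.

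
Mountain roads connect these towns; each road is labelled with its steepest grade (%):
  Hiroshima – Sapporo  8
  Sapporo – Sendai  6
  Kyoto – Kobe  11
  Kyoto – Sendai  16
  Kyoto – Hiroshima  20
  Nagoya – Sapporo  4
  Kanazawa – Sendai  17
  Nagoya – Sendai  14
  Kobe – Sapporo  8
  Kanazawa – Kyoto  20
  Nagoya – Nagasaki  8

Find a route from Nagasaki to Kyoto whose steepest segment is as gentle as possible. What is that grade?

11

A few of the Nagasaki→Kyoto routes:
Nagasaki - Nagoya - Sapporo - Kobe - Kyoto: max(8, 4, 8, 11) = 11
Nagasaki - Nagoya - Sapporo - Sendai - Kyoto: max(8, 4, 6, 16) = 16
Nagasaki - Nagoya - Sendai - Kyoto: max(8, 14, 16) = 16
Nagasaki - Nagoya - Sendai - Sapporo - Kobe - Kyoto: max(8, 14, 6, 8, 11) = 14
Best route has worst link 11%.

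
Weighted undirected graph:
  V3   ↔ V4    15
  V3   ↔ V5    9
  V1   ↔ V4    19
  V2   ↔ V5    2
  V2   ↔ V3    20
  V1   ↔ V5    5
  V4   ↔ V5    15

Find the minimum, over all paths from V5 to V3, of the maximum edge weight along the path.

Routes from V5 to V3:
V5 → V3: max(9) = 9
V5 → V4 → V3: max(15, 15) = 15
V5 → V1 → V4 → V3: max(5, 19, 15) = 19
V5 → V2 → V3: max(2, 20) = 20
Best route has worst link 9.

9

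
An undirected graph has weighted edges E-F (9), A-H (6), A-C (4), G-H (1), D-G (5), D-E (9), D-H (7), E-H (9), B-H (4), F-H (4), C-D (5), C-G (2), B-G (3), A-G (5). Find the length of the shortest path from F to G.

5

Comparing a few candidate routes:
F - H - A - G: 4 + 6 + 5 = 15
F - H - B - G: 4 + 4 + 3 = 11
F - H - D - C - G: 4 + 7 + 5 + 2 = 18
F - H - D - G: 4 + 7 + 5 = 16
F - H - G: 4 + 1 = 5
F - H - A - C - G: 4 + 6 + 4 + 2 = 16
Best route has total 5.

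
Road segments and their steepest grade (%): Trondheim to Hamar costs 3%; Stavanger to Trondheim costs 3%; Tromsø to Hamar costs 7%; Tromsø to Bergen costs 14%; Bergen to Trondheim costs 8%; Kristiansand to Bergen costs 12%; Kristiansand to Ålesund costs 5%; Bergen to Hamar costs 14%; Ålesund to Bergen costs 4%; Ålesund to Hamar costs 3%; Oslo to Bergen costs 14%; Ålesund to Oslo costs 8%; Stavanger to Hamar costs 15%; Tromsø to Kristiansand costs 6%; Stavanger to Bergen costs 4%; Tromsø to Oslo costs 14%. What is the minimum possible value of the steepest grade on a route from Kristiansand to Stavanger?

5

A few of the Kristiansand→Stavanger routes:
Kristiansand-Tromsø-Hamar-Trondheim-Stavanger: max(6, 7, 3, 3) = 7
Kristiansand-Tromsø-Hamar-Ålesund-Bergen-Stavanger: max(6, 7, 3, 4, 4) = 7
Kristiansand-Ålesund-Hamar-Trondheim-Stavanger: max(5, 3, 3, 3) = 5
Kristiansand-Ålesund-Bergen-Stavanger: max(5, 4, 4) = 5
The minimum achievable maximum is 5%.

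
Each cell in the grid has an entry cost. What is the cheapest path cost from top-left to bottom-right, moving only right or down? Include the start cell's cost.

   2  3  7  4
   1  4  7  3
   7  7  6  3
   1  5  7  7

27

One optimal route is r0c0 → r1c0 → r1c1 → r1c2 → r1c3 → r2c3 → r3c3.
Its cost is 2 + 1 + 4 + 7 + 3 + 3 + 7 = 27.
(Top row then right column would cost 29.)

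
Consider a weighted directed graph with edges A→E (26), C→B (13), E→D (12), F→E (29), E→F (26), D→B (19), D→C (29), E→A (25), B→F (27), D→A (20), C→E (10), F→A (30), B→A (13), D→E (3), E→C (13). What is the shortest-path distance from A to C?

39

Routes from A to C:
A→E→D→C: 26 + 12 + 29 = 67
A→E→C: 26 + 13 = 39
Shortest: 39.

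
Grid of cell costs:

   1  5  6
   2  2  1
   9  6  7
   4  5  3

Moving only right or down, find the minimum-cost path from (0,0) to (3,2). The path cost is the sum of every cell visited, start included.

Cheapest: [0,0] -> [1,0] -> [1,1] -> [1,2] -> [2,2] -> [3,2]
  1 + 2 + 2 + 1 + 7 + 3 = 16
For comparison, the top-then-right route costs 23.

16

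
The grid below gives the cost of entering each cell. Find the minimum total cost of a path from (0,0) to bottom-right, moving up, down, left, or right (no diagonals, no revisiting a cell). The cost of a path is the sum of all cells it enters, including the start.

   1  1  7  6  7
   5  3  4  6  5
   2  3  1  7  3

Path [0,0] → [0,1] → [1,1] → [2,1] → [2,2] → [2,3] → [2,4]: 1 + 1 + 3 + 3 + 1 + 7 + 3 = 19.

19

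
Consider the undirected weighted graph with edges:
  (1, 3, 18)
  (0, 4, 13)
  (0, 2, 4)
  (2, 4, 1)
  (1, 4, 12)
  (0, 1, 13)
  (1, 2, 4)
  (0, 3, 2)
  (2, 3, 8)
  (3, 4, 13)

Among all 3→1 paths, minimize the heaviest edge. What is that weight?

Checking several routes:
3 → 2 → 4 → 1: max(8, 1, 12) = 12
3 → 2 → 0 → 1: max(8, 4, 13) = 13
3 → 2 → 0 → 4 → 1: max(8, 4, 13, 12) = 13
3 → 0 → 2 → 4 → 1: max(2, 4, 1, 12) = 12
3 → 2 → 1: max(8, 4) = 8
3 → 0 → 2 → 1: max(2, 4, 4) = 4
Smallest bottleneck: 4.

4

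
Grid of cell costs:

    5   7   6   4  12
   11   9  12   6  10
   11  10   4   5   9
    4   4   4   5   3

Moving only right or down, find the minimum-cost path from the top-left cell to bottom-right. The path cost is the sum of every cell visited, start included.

41

Cheapest: [0,0] → [0,1] → [0,2] → [0,3] → [1,3] → [2,3] → [3,3] → [3,4]
  5 + 7 + 6 + 4 + 6 + 5 + 5 + 3 = 41
For comparison, the top-then-right route costs 56.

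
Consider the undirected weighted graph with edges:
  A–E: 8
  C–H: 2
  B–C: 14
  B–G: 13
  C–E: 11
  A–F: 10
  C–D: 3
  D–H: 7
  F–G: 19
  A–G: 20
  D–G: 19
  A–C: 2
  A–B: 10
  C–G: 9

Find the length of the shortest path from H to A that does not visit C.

46

Candidate routes:
H→D→G→B→A: 7 + 19 + 13 + 10 = 49
H→D→G→A: 7 + 19 + 20 = 46
H→D→G→F→A: 7 + 19 + 19 + 10 = 55
The minimum is 46.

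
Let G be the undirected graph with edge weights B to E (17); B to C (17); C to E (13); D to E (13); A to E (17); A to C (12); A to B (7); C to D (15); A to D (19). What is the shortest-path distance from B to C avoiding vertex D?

Some routes from B to C avoiding D:
B - A - C: 7 + 12 = 19
B - C: 17
B - E - C: 17 + 13 = 30
B - A - E - C: 7 + 17 + 13 = 37
The minimum is 17.

17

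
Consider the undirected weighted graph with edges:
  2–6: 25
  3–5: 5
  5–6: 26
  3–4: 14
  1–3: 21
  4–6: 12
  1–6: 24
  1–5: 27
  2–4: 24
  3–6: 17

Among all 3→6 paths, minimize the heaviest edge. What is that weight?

14

Some routes from 3 to 6:
3→4→2→6: max(14, 24, 25) = 25
3→5→6: max(5, 26) = 26
3→6: max(17) = 17
3→4→6: max(14, 12) = 14
3→1→6: max(21, 24) = 24
Best route has worst link 14.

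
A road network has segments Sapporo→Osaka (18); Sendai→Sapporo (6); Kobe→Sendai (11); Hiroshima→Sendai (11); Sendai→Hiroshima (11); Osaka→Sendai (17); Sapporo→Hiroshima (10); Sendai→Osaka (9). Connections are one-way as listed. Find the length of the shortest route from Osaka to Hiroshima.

Candidate routes:
Osaka - Sendai - Hiroshima: 17 + 11 = 28
Osaka - Sendai - Sapporo - Hiroshima: 17 + 6 + 10 = 33
Shortest: 28.

28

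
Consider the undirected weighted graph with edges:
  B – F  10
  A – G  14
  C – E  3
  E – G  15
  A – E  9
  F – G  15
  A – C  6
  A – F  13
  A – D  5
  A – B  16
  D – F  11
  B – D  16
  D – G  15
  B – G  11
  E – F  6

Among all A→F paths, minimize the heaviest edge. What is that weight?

Checking several routes:
A→C→E→F: max(6, 3, 6) = 6
A→D→F: max(5, 11) = 11
A→E→F: max(9, 6) = 9
A→F: max(13) = 13
Smallest bottleneck: 6.

6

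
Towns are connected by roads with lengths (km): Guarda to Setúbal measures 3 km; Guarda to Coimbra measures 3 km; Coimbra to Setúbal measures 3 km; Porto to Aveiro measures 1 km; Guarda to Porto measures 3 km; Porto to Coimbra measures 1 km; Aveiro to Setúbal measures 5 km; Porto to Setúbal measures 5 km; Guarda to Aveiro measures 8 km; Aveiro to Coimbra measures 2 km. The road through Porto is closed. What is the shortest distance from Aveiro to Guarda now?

5

Routes from Aveiro to Guarda avoiding Porto:
Aveiro -> Coimbra -> Setúbal -> Guarda: 2 + 3 + 3 = 8
Aveiro -> Guarda: 8
Aveiro -> Setúbal -> Coimbra -> Guarda: 5 + 3 + 3 = 11
Aveiro -> Setúbal -> Guarda: 5 + 3 = 8
Aveiro -> Coimbra -> Guarda: 2 + 3 = 5
The minimum is 5 km.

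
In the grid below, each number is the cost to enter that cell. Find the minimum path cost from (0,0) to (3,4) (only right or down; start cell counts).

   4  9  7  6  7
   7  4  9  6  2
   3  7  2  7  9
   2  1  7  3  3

30

One optimal route is (0,0) (1,0) (2,0) (3,0) (3,1) (3,2) (3,3) (3,4).
Its cost is 4 + 7 + 3 + 2 + 1 + 7 + 3 + 3 = 30.
(Top row then right column would cost 47.)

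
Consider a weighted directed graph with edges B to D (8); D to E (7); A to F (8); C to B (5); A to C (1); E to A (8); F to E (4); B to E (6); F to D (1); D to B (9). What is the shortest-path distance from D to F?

Paths from D to F:
D→E→A→F: 7 + 8 + 8 = 23
D→B→E→A→F: 9 + 6 + 8 + 8 = 31
Shortest: 23.

23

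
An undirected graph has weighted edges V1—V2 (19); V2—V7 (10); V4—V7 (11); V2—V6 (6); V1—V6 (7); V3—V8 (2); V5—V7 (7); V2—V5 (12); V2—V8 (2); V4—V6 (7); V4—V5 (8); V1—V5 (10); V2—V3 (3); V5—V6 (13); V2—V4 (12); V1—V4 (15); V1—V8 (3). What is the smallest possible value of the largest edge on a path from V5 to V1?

A few of the V5→V1 routes:
V5-V4-V6-V2-V8-V1: max(8, 7, 6, 2, 3) = 8
V5-V4-V6-V2-V3-V8-V1: max(8, 7, 6, 3, 2, 3) = 8
V5-V4-V6-V1: max(8, 7, 7) = 8
The minimum achievable maximum is 8.

8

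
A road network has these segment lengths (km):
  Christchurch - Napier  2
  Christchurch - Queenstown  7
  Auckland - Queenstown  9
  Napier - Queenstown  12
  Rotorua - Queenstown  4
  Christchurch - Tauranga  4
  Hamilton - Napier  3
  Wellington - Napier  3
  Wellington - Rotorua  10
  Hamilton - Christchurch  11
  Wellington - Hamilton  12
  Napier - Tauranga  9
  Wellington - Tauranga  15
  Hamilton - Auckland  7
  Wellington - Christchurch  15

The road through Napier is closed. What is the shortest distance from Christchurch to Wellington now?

15

Checking several routes:
Christchurch→Wellington: 15
Christchurch→Hamilton→Wellington: 11 + 12 = 23
Christchurch→Queenstown→Rotorua→Wellington: 7 + 4 + 10 = 21
Christchurch→Tauranga→Wellington: 4 + 15 = 19
The minimum is 15 km.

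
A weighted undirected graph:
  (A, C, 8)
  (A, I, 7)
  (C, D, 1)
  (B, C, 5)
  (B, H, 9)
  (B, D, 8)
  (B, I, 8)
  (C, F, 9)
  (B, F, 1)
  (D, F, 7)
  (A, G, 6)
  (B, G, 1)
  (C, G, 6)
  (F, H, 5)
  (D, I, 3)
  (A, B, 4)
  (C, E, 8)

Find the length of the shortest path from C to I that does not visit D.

Some routes from C to I avoiding D:
C -> G -> B -> I: 6 + 1 + 8 = 15
C -> B -> A -> I: 5 + 4 + 7 = 16
C -> B -> I: 5 + 8 = 13
C -> F -> B -> I: 9 + 1 + 8 = 18
C -> A -> I: 8 + 7 = 15
C -> G -> B -> A -> I: 6 + 1 + 4 + 7 = 18
The minimum is 13.

13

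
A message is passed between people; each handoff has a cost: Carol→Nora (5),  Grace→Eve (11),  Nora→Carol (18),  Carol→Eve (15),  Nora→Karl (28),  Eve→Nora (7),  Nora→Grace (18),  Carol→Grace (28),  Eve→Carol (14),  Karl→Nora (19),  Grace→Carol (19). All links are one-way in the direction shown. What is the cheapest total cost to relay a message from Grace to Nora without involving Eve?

24

Routes from Grace to Nora avoiding Eve:
Grace -> Carol -> Nora: 19 + 5 = 24
Best route has total 24.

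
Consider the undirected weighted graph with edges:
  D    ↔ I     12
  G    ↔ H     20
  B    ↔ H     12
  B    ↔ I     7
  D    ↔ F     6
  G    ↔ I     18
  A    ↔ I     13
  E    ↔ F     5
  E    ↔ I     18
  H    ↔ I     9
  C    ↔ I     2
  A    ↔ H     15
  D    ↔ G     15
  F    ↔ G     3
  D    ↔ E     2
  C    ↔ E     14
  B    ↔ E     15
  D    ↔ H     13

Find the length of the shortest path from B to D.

17

Comparing a few candidate routes:
B -> I -> D: 7 + 12 = 19
B -> E -> F -> D: 15 + 5 + 6 = 26
B -> H -> D: 12 + 13 = 25
B -> I -> C -> E -> D: 7 + 2 + 14 + 2 = 25
B -> E -> D: 15 + 2 = 17
Shortest: 17.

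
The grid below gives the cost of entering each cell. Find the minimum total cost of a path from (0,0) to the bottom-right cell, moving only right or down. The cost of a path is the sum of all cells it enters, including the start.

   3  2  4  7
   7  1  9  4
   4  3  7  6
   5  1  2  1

13

One optimal route is (0,0)→(0,1)→(1,1)→(2,1)→(3,1)→(3,2)→(3,3).
Its cost is 3 + 2 + 1 + 3 + 1 + 2 + 1 = 13.
(Top row then right column would cost 27.)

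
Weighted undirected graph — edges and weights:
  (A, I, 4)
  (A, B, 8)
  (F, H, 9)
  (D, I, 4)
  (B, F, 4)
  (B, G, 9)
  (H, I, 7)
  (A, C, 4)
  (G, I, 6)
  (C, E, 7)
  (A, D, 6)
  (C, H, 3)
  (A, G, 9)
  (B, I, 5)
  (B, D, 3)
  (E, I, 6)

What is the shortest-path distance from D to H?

11

Comparing a few candidate routes:
D→A→C→H: 6 + 4 + 3 = 13
D→B→F→H: 3 + 4 + 9 = 16
D→I→A→C→H: 4 + 4 + 4 + 3 = 15
D→I→H: 4 + 7 = 11
D→B→I→H: 3 + 5 + 7 = 15
The minimum is 11.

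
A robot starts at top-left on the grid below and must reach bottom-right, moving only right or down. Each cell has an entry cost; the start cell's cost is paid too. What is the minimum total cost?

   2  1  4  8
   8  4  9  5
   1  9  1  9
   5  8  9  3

29

Cheapest: r0c0 r0c1 r0c2 r1c2 r2c2 r2c3 r3c3
  2 + 1 + 4 + 9 + 1 + 9 + 3 = 29
(Top row then right column would cost 32.)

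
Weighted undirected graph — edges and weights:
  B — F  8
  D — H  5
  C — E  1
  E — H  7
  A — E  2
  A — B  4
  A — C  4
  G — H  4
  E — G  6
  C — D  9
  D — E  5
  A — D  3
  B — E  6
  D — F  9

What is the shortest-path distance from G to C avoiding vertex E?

16

Candidate routes:
G → H → D → F → B → A → C: 4 + 5 + 9 + 8 + 4 + 4 = 34
G → H → D → C: 4 + 5 + 9 = 18
G → H → D → A → C: 4 + 5 + 3 + 4 = 16
The minimum is 16.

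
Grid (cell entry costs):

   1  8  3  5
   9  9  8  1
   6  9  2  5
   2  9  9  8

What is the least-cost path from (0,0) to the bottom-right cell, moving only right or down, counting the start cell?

One optimal route is r0c0 r0c1 r0c2 r0c3 r1c3 r2c3 r3c3.
Its cost is 1 + 8 + 3 + 5 + 1 + 5 + 8 = 31.

31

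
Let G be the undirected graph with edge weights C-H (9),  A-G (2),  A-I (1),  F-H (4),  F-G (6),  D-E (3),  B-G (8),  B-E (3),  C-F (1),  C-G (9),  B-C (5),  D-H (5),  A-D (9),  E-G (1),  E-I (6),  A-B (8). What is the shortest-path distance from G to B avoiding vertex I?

4

Some routes from G to B avoiding I:
G-A-B: 2 + 8 = 10
G-C-B: 9 + 5 = 14
G-A-D-E-B: 2 + 9 + 3 + 3 = 17
G-E-B: 1 + 3 = 4
G-B: 8
G-F-C-B: 6 + 1 + 5 = 12
The minimum is 4.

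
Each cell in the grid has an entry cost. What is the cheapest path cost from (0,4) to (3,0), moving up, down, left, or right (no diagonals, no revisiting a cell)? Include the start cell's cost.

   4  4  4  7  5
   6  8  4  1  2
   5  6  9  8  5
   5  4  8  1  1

Take [0,4] → [1,4] → [2,4] → [3,4] → [3,3] → [3,2] → [3,1] → [3,0] for a total of 5 + 2 + 5 + 1 + 1 + 8 + 4 + 5 = 31.

31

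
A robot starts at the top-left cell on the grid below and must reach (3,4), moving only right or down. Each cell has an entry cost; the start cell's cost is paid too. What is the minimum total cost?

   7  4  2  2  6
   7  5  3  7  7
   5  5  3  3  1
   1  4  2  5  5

Best path: [0,0]→[0,1]→[0,2]→[1,2]→[2,2]→[2,3]→[2,4]→[3,4]
Cost: 7 + 4 + 2 + 3 + 3 + 3 + 1 + 5 = 28
For comparison, the top-then-right route costs 34.

28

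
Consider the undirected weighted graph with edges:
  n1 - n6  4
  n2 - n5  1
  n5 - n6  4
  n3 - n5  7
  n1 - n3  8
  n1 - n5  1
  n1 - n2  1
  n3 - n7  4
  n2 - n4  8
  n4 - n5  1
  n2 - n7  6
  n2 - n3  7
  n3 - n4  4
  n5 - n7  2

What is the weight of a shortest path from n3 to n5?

Some routes from n3 to n5:
n3 - n7 - n5: 4 + 2 = 6
n3 - n5: 7
n3 - n1 - n5: 8 + 1 = 9
n3 - n4 - n5: 4 + 1 = 5
n3 - n2 - n5: 7 + 1 = 8
n3 - n2 - n1 - n5: 7 + 1 + 1 = 9
Shortest: 5.

5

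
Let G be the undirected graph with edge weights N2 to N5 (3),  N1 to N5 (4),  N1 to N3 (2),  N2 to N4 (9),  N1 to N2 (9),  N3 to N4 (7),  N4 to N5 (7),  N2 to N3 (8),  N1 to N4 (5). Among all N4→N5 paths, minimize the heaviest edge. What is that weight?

A few of the N4→N5 routes:
N4→N3→N1→N5: max(7, 2, 4) = 7
N4→N1→N5: max(5, 4) = 5
N4→N5: max(7) = 7
Best route has worst link 5.

5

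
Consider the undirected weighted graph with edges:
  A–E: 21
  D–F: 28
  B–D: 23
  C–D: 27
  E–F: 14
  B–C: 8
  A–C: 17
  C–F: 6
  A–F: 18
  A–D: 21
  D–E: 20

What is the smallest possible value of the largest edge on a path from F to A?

17

A few of the F→A routes:
F - E - A: max(14, 21) = 21
F - C - A: max(6, 17) = 17
F - A: max(18) = 18
F - E - D - A: max(14, 20, 21) = 21
The minimum achievable maximum is 17.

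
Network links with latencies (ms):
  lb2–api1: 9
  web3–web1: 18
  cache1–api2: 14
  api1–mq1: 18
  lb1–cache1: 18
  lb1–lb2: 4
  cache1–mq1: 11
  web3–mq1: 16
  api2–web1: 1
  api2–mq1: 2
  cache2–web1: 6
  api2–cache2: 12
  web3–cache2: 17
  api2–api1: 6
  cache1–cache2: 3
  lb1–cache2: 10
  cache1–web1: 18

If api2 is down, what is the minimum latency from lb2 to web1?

20

A few of the lb2→web1 routes:
lb2 → lb1 → cache2 → web1: 4 + 10 + 6 = 20
lb2 → lb1 → cache2 → cache1 → web1: 4 + 10 + 3 + 18 = 35
lb2 → lb1 → cache1 → cache2 → web1: 4 + 18 + 3 + 6 = 31
lb2 → lb1 → cache1 → web1: 4 + 18 + 18 = 40
The minimum is 20 ms.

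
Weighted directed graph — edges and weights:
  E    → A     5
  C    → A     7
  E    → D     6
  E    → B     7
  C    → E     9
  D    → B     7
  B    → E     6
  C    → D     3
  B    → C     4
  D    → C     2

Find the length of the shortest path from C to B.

Paths from C to B:
C - E - B: 9 + 7 = 16
C - D - B: 3 + 7 = 10
C - E - D - B: 9 + 6 + 7 = 22
Best route has total 10.

10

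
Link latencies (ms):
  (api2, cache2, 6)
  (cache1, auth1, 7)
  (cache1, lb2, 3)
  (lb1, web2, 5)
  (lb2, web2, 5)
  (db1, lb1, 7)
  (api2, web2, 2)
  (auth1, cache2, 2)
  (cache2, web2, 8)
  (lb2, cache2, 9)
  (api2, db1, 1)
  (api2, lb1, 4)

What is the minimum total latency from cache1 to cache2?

Some routes from cache1 to cache2:
cache1 → lb2 → cache2: 3 + 9 = 12
cache1 → lb2 → web2 → cache2: 3 + 5 + 8 = 16
cache1 → lb2 → web2 → lb1 → api2 → cache2: 3 + 5 + 5 + 4 + 6 = 23
cache1 → auth1 → cache2: 7 + 2 = 9
cache1 → lb2 → web2 → api2 → cache2: 3 + 5 + 2 + 6 = 16
Shortest: 9 ms.

9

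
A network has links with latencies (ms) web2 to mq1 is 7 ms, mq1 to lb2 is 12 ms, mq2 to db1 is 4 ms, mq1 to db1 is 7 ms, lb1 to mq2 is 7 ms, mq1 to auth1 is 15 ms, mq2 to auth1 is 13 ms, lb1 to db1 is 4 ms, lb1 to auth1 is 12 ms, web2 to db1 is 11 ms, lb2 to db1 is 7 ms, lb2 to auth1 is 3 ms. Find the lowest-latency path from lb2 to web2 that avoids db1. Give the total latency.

19

Routes from lb2 to web2 avoiding db1:
lb2→mq1→web2: 12 + 7 = 19
lb2→auth1→mq1→web2: 3 + 15 + 7 = 25
Shortest: 19 ms.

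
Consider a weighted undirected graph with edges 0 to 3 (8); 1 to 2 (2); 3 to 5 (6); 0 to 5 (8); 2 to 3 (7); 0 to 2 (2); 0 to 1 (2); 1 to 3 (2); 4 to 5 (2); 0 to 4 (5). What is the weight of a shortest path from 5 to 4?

2

Some routes from 5 to 4:
5 - 4: 2
5 - 3 - 1 - 0 - 4: 6 + 2 + 2 + 5 = 15
5 - 0 - 4: 8 + 5 = 13
5 - 3 - 1 - 2 - 0 - 4: 6 + 2 + 2 + 2 + 5 = 17
Shortest: 2.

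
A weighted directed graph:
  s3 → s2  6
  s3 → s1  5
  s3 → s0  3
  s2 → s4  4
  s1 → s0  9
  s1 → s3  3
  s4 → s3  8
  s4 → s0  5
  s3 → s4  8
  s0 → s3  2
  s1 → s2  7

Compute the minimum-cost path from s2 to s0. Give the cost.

9

Paths from s2 to s0:
s2-s4-s0: 4 + 5 = 9
s2-s4-s3-s0: 4 + 8 + 3 = 15
s2-s4-s3-s1-s0: 4 + 8 + 5 + 9 = 26
Shortest: 9.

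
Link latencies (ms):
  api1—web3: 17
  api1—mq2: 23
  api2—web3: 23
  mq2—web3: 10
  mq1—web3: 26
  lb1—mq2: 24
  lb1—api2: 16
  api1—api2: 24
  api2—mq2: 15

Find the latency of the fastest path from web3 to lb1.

34

Checking several routes:
web3 → api2 → mq2 → lb1: 23 + 15 + 24 = 62
web3 → api1 → api2 → lb1: 17 + 24 + 16 = 57
web3 → mq2 → lb1: 10 + 24 = 34
web3 → api1 → mq2 → lb1: 17 + 23 + 24 = 64
web3 → api2 → lb1: 23 + 16 = 39
web3 → mq2 → api2 → lb1: 10 + 15 + 16 = 41
Shortest: 34 ms.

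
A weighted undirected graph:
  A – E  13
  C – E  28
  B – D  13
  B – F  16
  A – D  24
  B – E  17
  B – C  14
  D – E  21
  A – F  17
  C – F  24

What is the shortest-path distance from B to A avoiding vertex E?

33

Paths from B to A avoiding E:
B-C-F-A: 14 + 24 + 17 = 55
B-F-A: 16 + 17 = 33
B-D-A: 13 + 24 = 37
The minimum is 33.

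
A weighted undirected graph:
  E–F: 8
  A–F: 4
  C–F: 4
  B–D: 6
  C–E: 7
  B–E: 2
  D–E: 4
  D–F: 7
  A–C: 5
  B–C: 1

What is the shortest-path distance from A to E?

Some routes from A to E:
A→F→C→B→E: 4 + 4 + 1 + 2 = 11
A→C→B→E: 5 + 1 + 2 = 8
A→C→E: 5 + 7 = 12
Best route has total 8.

8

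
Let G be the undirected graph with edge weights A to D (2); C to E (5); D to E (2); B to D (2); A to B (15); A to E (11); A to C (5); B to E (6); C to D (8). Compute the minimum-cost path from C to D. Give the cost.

7

Some routes from C to D:
C → A → D: 5 + 2 = 7
C → D: 8
C → E → D: 5 + 2 = 7
Shortest: 7.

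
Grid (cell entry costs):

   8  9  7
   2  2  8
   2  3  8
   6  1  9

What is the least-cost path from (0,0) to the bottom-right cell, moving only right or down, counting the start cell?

Cheapest: [0,0] [1,0] [1,1] [2,1] [3,1] [3,2]
  8 + 2 + 2 + 3 + 1 + 9 = 25
For comparison, the top-then-right route costs 49.

25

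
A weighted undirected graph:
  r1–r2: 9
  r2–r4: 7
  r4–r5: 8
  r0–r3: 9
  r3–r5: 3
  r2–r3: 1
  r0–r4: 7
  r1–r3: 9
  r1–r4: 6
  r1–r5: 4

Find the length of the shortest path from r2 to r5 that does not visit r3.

13

A few of the r2→r5 routes:
r2→r4→r5: 7 + 8 = 15
r2→r1→r5: 9 + 4 = 13
r2→r4→r1→r5: 7 + 6 + 4 = 17
The minimum is 13.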